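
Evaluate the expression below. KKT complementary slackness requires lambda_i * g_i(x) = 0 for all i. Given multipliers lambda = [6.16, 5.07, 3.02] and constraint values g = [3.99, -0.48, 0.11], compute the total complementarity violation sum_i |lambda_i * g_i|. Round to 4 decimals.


KKT complementary slackness check:
lambda_1 * g_1 = 6.16 * 3.99 = 24.5784
lambda_2 * g_2 = 5.07 * -0.48 = -2.4336
lambda_3 * g_3 = 3.02 * 0.11 = 0.3322
Total violation = 24.5784 + 2.4336 + 0.3322 = 27.3442


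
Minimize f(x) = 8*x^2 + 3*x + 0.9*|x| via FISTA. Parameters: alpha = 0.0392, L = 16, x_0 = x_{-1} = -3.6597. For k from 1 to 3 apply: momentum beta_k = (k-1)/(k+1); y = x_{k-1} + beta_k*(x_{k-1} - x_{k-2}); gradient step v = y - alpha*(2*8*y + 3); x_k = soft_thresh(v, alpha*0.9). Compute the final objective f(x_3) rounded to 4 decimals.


FISTA on f(x) = 8*x^2 + 3*x + 0.9*|x|
L = 16, alpha = 0.0392
Iteration 1: beta = 0.0, y = -3.6597 + 0.0*(-3.6597 + 3.6597) = -3.6597
  grad(y) = -55.5552, v = y - alpha*grad = -1.4819
  prox(v) = soft_thresh(-1.4819, 0.0353) = -1.4467
Iteration 2: beta = 0.3333, y = -1.4467 + 0.3333*(-1.4467 + 3.6597) = -0.709
  grad(y) = -8.3436, v = y - alpha*grad = -0.3819
  prox(v) = soft_thresh(-0.3819, 0.0353) = -0.3466
Iteration 3: beta = 0.5, y = -0.3466 + 0.5*(-0.3466 + 1.4467) = 0.2034
  grad(y) = 6.2542, v = y - alpha*grad = -0.0418
  prox(v) = soft_thresh(-0.0418, 0.0353) = -0.0065
f(x_3) = 8*(-0.0065)^2 + 3*(-0.0065) + 0.9*|-0.0065| = -0.0133


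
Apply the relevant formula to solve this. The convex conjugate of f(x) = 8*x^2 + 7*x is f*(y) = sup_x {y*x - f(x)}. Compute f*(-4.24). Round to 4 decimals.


f*(y) = sup_x {y*x - a*x^2 - b*x} = sup_x {(y-b)*x - a*x^2}
FOC: (y - b) - 2a*x = 0 => x* = (y - b)/(2a)
x* = (-4.24 - 7)/(2*8) = -0.7025
f*(-4.24) = (y-b)^2/(4a) = (-4.24 - 7)^2/(4*8)
= 126.3376/32 = 3.9481


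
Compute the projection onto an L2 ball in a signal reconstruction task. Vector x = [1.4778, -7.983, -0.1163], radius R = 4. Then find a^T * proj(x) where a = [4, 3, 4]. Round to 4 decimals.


Step 1: Compute ||x|| (intermediates to 6 decimals).
||x|| = sqrt(1.4778^2 + (-7.983)^2 + (-0.1163)^2) = 8.119465
Step 2: Project.
Since ||x|| > R, scale = R/||x|| = 4/8.119465 = 0.492643, proj(x) = scale * x
proj(x) = [0.728028, -3.932769, -0.057294]
Step 3: Dot product.
a^T * proj(x) = 4*0.728028 + 3*(-3.932769) + 4*(-0.057294) = -9.1154


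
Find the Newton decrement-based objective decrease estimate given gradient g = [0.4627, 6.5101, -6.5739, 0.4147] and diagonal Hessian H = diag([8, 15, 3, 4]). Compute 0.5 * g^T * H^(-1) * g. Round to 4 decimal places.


Step 1: H is diagonal, so H^(-1) * g = [0.0578, 0.434, -2.1913, 0.1037].
Step 2: g^T H^(-1) g = sum_i g_i^2 / H_ii
  = (0.4627)^2/8 + (6.5101)^2/15 + (-6.5739)^2/3 + (0.4147)^2/4
  = 0.0268 + 2.8254 + 14.4054 + 0.043 = 17.3006
Step 3: Objective decrease = 0.5 * g^T H^(-1) g = 8.6503


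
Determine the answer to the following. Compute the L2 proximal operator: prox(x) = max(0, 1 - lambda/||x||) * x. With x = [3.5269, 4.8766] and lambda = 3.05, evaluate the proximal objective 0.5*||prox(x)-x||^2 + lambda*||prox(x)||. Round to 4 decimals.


Step 1: Compute ||x||.
||x|| = 6.0183
Step 2: Compute scaling factor.
scale = max(0, 1 - 3.05/6.0183) = 0.4932
Step 3: prox(x) = [1.7395, 2.4052]
||prox(x)|| = 2.9683
Step 4: Proximal objective.
0.5*||prox-x||^2 = 4.6513
lambda*||prox|| = 9.0533
Total = 13.7046


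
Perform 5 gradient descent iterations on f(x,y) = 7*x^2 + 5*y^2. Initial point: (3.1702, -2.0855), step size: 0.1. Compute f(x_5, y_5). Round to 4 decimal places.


Gradient descent on f(x,y) = 7*x^2 + 5*y^2.
Starting point: (3.1702, -2.0855), alpha = 0.1
Step 1: grad_x = 2*7*3.1702 = 44.3828, grad_y = 2*5*-2.0855 = -20.855
  x_1 = 3.1702 - 0.1*44.3828 = -1.2681
  y_1 = -2.0855 - 0.1*-20.855 = 0.0
Step 2: grad_x = 2*7*-1.2681 = -17.7531, grad_y = 2*5*0.0 = 0.0
  x_2 = -1.2681 - 0.1*-17.7531 = 0.5072
  y_2 = 0.0 - 0.1*0.0 = 0.0
Step 3: grad_x = 2*7*0.5072 = 7.1012, grad_y = 2*5*0.0 = 0.0
  x_3 = 0.5072 - 0.1*7.1012 = -0.2029
  y_3 = 0.0 - 0.1*0.0 = 0.0
Step 4: grad_x = 2*7*-0.2029 = -2.8405, grad_y = 2*5*0.0 = 0.0
  x_4 = -0.2029 - 0.1*-2.8405 = 0.0812
  y_4 = 0.0 - 0.1*0.0 = 0.0
Step 5: grad_x = 2*7*0.0812 = 1.1362, grad_y = 2*5*0.0 = 0.0
  x_5 = 0.0812 - 0.1*1.1362 = -0.0325
  y_5 = 0.0 - 0.1*0.0 = 0.0
f(-0.0325, 0.0) = 7*(-0.0325)^2 + 5*0.0^2 = 0.0074


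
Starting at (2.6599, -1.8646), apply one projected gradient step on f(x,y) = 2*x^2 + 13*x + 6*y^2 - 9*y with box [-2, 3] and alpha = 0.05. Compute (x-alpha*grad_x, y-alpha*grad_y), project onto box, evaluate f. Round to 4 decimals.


Step 1: Compute gradient at (2.6599, -1.8646).
grad_x = 2*2*2.6599 + 13 = 23.6396
grad_y = 2*6*-1.8646 - 9 = -31.3752
Step 2: Gradient step.
x_raw = 2.6599 - 0.05*23.6396 = 1.4779
y_raw = -1.8646 - 0.05*-31.3752 = -0.2958
Step 3: Project onto [-2, 3].
x_proj = clip(1.4779) = 1.4779
y_proj = clip(-0.2958) = -0.2958
Step 4: Evaluate f.
f(1.4779, -0.2958) = 26.7691


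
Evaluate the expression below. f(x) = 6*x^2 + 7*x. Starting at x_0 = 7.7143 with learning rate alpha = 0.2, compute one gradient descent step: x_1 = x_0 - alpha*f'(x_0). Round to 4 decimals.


We compute the gradient at x_0 and apply the update.
f'(x) = 12*x + 7
f'(7.7143) = 12*7.7143 + 7 = 99.5716
x_1 = 7.7143 - 0.2*99.5716 = -12.2


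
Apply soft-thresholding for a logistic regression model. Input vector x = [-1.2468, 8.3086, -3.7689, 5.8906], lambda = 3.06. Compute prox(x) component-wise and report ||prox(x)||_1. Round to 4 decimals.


Soft-thresholding with lambda = 3.06:
prox(-1.2468) = sign(-1.2468)*max(|-1.2468| - 3.06, 0) = 0.0
prox(8.3086) = sign(8.3086)*max(|8.3086| - 3.06, 0) = 5.2486
prox(-3.7689) = sign(-3.7689)*max(|-3.7689| - 3.06, 0) = -0.7089
prox(5.8906) = sign(5.8906)*max(|5.8906| - 3.06, 0) = 2.8306
prox(x) = [0.0, 5.2486, -0.7089, 2.8306]
||prox(x)||_1 = 0.0 + 5.2486 + 0.7089 + 2.8306 = 8.7881


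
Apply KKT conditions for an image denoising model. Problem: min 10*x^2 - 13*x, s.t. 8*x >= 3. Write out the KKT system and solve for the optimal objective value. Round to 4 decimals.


Step 1: Try lambda = 0 (constraint inactive).
Stationarity: 2*10*x - 13 = 0
x* = 13/(2*10) = 0.65
Check constraint: 8*0.65 = 5.2 >= 3 -- satisfied.
Step 2: Compute optimal value.
f(x*) = 10*0.65^2 - 13*0.65 = -4.225


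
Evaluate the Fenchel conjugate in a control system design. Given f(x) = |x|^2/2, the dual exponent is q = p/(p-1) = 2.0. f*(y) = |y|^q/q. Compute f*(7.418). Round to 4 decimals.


The conjugate exponent q satisfies 1/p + 1/q = 1.
p = 2, so q = 2/(2 - 1) = 2.0
|y|^q = 7.418^2.0 = 55.0267
f*(7.418) = 55.0267 / 2.0 = 27.5134


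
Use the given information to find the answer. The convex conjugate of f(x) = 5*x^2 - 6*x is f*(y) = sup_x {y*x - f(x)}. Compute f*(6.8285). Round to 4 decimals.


f*(y) = sup_x {y*x - a*x^2 - b*x} = sup_x {(y-b)*x - a*x^2}
FOC: (y - b) - 2a*x = 0 => x* = (y - b)/(2a)
x* = (6.8285 + 6)/(2*5) = 1.2829
f*(6.8285) = (y-b)^2/(4a) = (6.8285 + 6)^2/(4*5)
= 164.5704/20 = 8.2285


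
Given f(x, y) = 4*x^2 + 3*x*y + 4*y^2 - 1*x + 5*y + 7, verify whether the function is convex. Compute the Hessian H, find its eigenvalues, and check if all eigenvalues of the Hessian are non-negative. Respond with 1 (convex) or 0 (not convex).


The Hessian of f(x,y) = 4*x^2 + 3*x*y + 4*y^2 - 1*x + 5*y + 7 is:
H = [[8, 3], [3, 8]]
Trace = 8 + 8 = 16
Determinant = 8*8 - (3)^2 = 55
Discriminant = (16)^2 - 4*55 = 36.0
Eigenvalues: lambda_1 = 5.0, lambda_2 = 11.0
The function is convex.

1


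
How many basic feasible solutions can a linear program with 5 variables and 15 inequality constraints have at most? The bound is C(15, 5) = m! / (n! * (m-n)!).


Each vertex corresponds to some choice of n active constraints out of m, so the number of vertices is at most C(m, n) = m! / (n!(m-n)!).
m = 15, n = 5
Numerator: 15 * 14 * 13 * 12 * 11
Denominator: 5! = 120
C(15, 5) = 3003


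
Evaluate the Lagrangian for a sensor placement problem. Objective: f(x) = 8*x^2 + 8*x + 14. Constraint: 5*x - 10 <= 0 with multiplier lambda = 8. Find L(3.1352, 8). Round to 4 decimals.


Step 1: Evaluate f(x).
f(3.1352) = 8*3.1352^2 + 8*3.1352 + 14 = 117.7174
Step 2: Evaluate g(x).
g(3.1352) = 5*3.1352 - 10 = 5.676
Step 3: Compute Lagrangian.
L = 117.7174 + 8*5.676 = 163.1254


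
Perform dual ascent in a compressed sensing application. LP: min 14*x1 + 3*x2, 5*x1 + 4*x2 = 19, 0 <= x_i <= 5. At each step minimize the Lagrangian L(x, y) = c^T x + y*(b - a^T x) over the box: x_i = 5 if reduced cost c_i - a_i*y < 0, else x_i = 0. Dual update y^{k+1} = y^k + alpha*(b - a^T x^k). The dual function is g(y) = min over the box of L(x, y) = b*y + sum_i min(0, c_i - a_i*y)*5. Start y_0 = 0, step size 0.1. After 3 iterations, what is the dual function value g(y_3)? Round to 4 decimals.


Dual ascent for LP: min 14*x1 + 3*x2, 5*x1 + 4*x2 = 19, 0 <= x_i <= 5
Step 1: y^k = 0.0, reduced costs: (14.0, 3.0)
  x^k = (0.0, 0.0), subgradient = b - a^T x = 19.0
  y^{k+1} = 0.0 + 0.1*19.0 = 1.9
Step 2: y^k = 1.9, reduced costs: (4.5, -4.6)
  x^k = (0.0, 5.0), subgradient = b - a^T x = -1.0
  y^{k+1} = 1.9 + 0.1*-1.0 = 1.8
Step 3: y^k = 1.8, reduced costs: (5.0, -4.2)
  x^k = (0.0, 5.0), subgradient = b - a^T x = -1.0
  y^{k+1} = 1.8 + 0.1*-1.0 = 1.7
Dual objective at y_3 = 1.7: reduced costs (5.5, -3.8), box minimizer x = (0.0, 5.0)
g(y_3) = b*y + (c1 - a1*y)*x1 + (c2 - a2*y)*x2 = 19*1.7 + 5.5*0.0 + (-3.8)*5.0 = 32.3 + 0.0 - 19.0 = 13.3


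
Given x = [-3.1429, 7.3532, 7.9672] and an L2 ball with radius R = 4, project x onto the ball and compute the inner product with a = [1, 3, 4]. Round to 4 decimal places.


Step 1: Compute ||x|| (intermediates to 6 decimals).
||x|| = sqrt((-3.1429)^2 + 7.3532^2 + 7.9672^2) = 11.288208
Step 2: Project.
Since ||x|| > R, scale = R/||x|| = 4/11.288208 = 0.354352, proj(x) = scale * x
proj(x) = [-1.113693, 2.605621, 2.823193]
Step 3: Dot product.
a^T * proj(x) = 1*(-1.113693) + 3*2.605621 + 4*2.823193 = 17.9959


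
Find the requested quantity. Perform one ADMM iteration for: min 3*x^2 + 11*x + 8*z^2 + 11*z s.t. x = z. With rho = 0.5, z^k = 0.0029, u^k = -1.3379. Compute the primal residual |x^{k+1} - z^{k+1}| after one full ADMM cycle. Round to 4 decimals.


ADMM iteration with rho = 0.5, z^k = 0.0029, u^k = -1.3379
Step 1: x-update.
Minimize 3*x^2 + 11*x + (0.5/2)*(x - 0.0029 - 1.3379)^2
FOC: (2*3 + 0.5)*x = -11 + 0.5*(0.0029 + 1.3379)
x^{k+1} = -1.5892
Step 2: z-update.
Minimize 8*z^2 + 11*z + (0.5/2)*(-1.5892 - z - 1.3379)^2
FOC: (2*8 + 0.5)*z = -11 + 0.5*(-1.5892 - 1.3379)
z^{k+1} = -0.7554
Step 3: u-update.
u^{k+1} = -1.3379 - 1.5892 + 0.7554 = -2.1717
Step 4: Primal residual = |-1.5892 + 0.7554| = 0.8338


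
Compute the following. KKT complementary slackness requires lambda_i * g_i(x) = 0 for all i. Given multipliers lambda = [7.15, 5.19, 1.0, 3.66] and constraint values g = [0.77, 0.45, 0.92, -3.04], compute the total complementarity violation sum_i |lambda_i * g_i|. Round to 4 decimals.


KKT complementary slackness check:
lambda_1 * g_1 = 7.15 * 0.77 = 5.5055
lambda_2 * g_2 = 5.19 * 0.45 = 2.3355
lambda_3 * g_3 = 1.0 * 0.92 = 0.92
lambda_4 * g_4 = 3.66 * -3.04 = -11.1264
Total violation = 5.5055 + 2.3355 + 0.92 + 11.1264 = 19.8874


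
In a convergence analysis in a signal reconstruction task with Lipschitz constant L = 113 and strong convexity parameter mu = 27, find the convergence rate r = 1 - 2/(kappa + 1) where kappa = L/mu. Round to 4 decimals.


Step 1: Compute the condition number.
kappa = L/mu = 113/27 = 4.1852
Step 2: Compute the convergence rate.
r = 1 - 2/(kappa + 1) = 1 - 2*mu/(L + mu) = (L - mu)/(L + mu) = 86/140 = 0.6143


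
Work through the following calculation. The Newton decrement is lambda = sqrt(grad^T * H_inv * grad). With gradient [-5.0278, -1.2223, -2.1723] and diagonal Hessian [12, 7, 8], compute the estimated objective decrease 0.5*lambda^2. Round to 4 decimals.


Step 1: H is diagonal, so H^(-1) * g = [-0.419, -0.1746, -0.2715].
Step 2: g^T H^(-1) g = sum_i g_i^2 / H_ii
  = (-5.0278)^2/12 + (-1.2223)^2/7 + (-2.1723)^2/8
  = 2.1066 + 0.2134 + 0.5899 = 2.9099
Step 3: Objective decrease = 0.5 * g^T H^(-1) g = 1.4549


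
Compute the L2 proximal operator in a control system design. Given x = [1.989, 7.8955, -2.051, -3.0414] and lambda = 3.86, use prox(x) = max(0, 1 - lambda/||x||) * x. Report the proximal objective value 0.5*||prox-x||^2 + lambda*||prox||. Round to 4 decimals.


Step 1: Compute ||x||.
||x|| = 8.9304
Step 2: Compute scaling factor.
scale = max(0, 1 - 3.86/8.9304) = 0.5678
Step 3: prox(x) = [1.1293, 4.4828, -1.1645, -1.7268]
||prox(x)|| = 5.0704
Step 4: Proximal objective.
0.5*||prox-x||^2 = 7.4498
lambda*||prox|| = 19.5717
Total = 27.0215


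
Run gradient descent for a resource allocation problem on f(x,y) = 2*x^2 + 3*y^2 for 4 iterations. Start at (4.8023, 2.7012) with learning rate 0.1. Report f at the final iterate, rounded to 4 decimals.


Gradient descent on f(x,y) = 2*x^2 + 3*y^2.
Starting point: (4.8023, 2.7012), alpha = 0.1
Step 1: grad_x = 2*2*4.8023 = 19.2092, grad_y = 2*3*2.7012 = 16.2072
  x_1 = 4.8023 - 0.1*19.2092 = 2.8814
  y_1 = 2.7012 - 0.1*16.2072 = 1.0805
Step 2: grad_x = 2*2*2.8814 = 11.5255, grad_y = 2*3*1.0805 = 6.4829
  x_2 = 2.8814 - 0.1*11.5255 = 1.7288
  y_2 = 1.0805 - 0.1*6.4829 = 0.4322
Step 3: grad_x = 2*2*1.7288 = 6.9153, grad_y = 2*3*0.4322 = 2.5932
  x_3 = 1.7288 - 0.1*6.9153 = 1.0373
  y_3 = 0.4322 - 0.1*2.5932 = 0.1729
Step 4: grad_x = 2*2*1.0373 = 4.1492, grad_y = 2*3*0.1729 = 1.0373
  x_4 = 1.0373 - 0.1*4.1492 = 0.6224
  y_4 = 0.1729 - 0.1*1.0373 = 0.0692
f(0.6224, 0.0692) = 2*0.6224^2 + 3*0.0692^2 = 0.7891


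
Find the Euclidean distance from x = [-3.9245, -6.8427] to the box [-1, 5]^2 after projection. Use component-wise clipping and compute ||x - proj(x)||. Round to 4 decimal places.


Project each component onto [-1, 5].
clip(-3.9245) = -1.0, clip(-6.8427) = -1.0
Projection = [-1.0, -1.0]
Squared diffs: [8.5527, 34.1371]
Distance = sqrt(42.6898) = 6.5337


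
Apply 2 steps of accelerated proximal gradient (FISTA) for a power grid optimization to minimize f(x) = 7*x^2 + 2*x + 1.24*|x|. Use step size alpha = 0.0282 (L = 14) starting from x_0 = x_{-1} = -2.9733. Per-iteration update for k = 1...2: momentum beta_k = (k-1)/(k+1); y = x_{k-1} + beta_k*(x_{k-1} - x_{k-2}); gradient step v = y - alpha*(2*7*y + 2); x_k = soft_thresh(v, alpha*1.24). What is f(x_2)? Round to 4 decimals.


FISTA on f(x) = 7*x^2 + 2*x + 1.24*|x|
L = 14, alpha = 0.0282
Iteration 1: beta = 0.0, y = -2.9733 + 0.0*(-2.9733 + 2.9733) = -2.9733
  grad(y) = -39.6262, v = y - alpha*grad = -1.8558
  prox(v) = soft_thresh(-1.8558, 0.035) = -1.8209
Iteration 2: beta = 0.3333, y = -1.8209 + 0.3333*(-1.8209 + 2.9733) = -1.4367
  grad(y) = -18.1142, v = y - alpha*grad = -0.9259
  prox(v) = soft_thresh(-0.9259, 0.035) = -0.8909
f(x_2) = 7*(-0.8909)^2 + 2*(-0.8909) + 1.24*|-0.8909| = 4.8793


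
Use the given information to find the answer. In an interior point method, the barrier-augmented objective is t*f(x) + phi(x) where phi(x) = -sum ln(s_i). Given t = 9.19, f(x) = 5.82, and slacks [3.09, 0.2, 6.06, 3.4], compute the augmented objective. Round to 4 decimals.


Step 1: Compute log-barrier.
ln values: [1.1282, -1.6094, 1.8017, 1.2238]
phi = -(1.1282 - 1.6094 + 1.8017 + 1.2238) = -2.5442
Step 2: Compute augmented objective.
t*f(x) = 9.19*5.82 = 53.4858
Total = 53.4858 - 2.5442 = 50.9416


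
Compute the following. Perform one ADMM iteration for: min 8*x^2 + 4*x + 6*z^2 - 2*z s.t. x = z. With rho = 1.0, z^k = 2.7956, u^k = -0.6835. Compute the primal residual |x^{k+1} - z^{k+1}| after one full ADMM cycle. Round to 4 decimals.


ADMM iteration with rho = 1.0, z^k = 2.7956, u^k = -0.6835
Step 1: x-update.
Minimize 8*x^2 + 4*x + (1.0/2)*(x - 2.7956 - 0.6835)^2
FOC: (2*8 + 1.0)*x = -4 + 1.0*(2.7956 + 0.6835)
x^{k+1} = -0.0306
Step 2: z-update.
Minimize 6*z^2 - 2*z + (1.0/2)*(-0.0306 - z - 0.6835)^2
FOC: (2*6 + 1.0)*z = 2 + 1.0*(-0.0306 - 0.6835)
z^{k+1} = 0.0989
Step 3: u-update.
u^{k+1} = -0.6835 - 0.0306 - 0.0989 = -0.8131
Step 4: Primal residual = |-0.0306 - 0.0989| = 0.1296


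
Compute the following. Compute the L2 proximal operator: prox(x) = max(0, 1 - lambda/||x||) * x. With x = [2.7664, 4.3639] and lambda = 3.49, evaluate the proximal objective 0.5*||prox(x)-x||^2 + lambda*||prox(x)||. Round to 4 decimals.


Step 1: Compute ||x||.
||x|| = 5.1669
Step 2: Compute scaling factor.
scale = max(0, 1 - 3.49/5.1669) = 0.3245
Step 3: prox(x) = [0.8978, 1.4163]
||prox(x)|| = 1.6769
Step 4: Proximal objective.
0.5*||prox-x||^2 = 6.0901
lambda*||prox|| = 5.8524
Total = 11.9423


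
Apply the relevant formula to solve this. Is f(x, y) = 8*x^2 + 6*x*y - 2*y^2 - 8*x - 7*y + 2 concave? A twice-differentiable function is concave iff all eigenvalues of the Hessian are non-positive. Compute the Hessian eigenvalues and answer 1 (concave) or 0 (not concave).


The Hessian of f(x,y) = 8*x^2 + 6*x*y - 2*y^2 - 8*x - 7*y + 2 is:
H = [[16, 6], [6, -4]]
Trace = 16 - 4 = 12
Determinant = 16*-4 - (6)^2 = -100
Discriminant = (12)^2 - 4*-100 = 544.0
Eigenvalues: lambda_1 = -5.6619, lambda_2 = 17.6619
The function is not concave.

0


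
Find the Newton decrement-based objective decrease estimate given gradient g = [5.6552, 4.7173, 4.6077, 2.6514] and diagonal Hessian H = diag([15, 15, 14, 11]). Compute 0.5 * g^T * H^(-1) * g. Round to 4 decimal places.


Step 1: H is diagonal, so H^(-1) * g = [0.377, 0.3145, 0.3291, 0.241].
Step 2: g^T H^(-1) g = sum_i g_i^2 / H_ii
  = (5.6552)^2/15 + (4.7173)^2/15 + (4.6077)^2/14 + (2.6514)^2/11
  = 2.1321 + 1.4835 + 1.5165 + 0.6391 = 5.7712
Step 3: Objective decrease = 0.5 * g^T H^(-1) g = 2.8856


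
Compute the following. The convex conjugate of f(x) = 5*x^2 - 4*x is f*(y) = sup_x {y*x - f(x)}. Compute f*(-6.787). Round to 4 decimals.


f*(y) = sup_x {y*x - a*x^2 - b*x} = sup_x {(y-b)*x - a*x^2}
FOC: (y - b) - 2a*x = 0 => x* = (y - b)/(2a)
x* = (-6.787 + 4)/(2*5) = -0.2787
f*(-6.787) = (y-b)^2/(4a) = (-6.787 + 4)^2/(4*5)
= 7.7674/20 = 0.3884


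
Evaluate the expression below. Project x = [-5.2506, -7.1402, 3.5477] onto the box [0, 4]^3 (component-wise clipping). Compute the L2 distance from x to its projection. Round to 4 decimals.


Project each component onto [0, 4].
clip(-5.2506) = 0.0, clip(-7.1402) = 0.0, clip(3.5477) = 3.5477
Projection = [0.0, 0.0, 3.5477]
Squared diffs: [27.5688, 50.9825, 0.0]
Distance = sqrt(78.5513) = 8.8629


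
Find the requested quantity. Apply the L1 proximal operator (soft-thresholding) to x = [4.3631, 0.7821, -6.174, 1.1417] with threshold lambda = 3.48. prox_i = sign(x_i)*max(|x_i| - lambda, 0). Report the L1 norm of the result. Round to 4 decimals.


Soft-thresholding with lambda = 3.48:
prox(4.3631) = sign(4.3631)*max(|4.3631| - 3.48, 0) = 0.8831
prox(0.7821) = sign(0.7821)*max(|0.7821| - 3.48, 0) = 0.0
prox(-6.174) = sign(-6.174)*max(|-6.174| - 3.48, 0) = -2.694
prox(1.1417) = sign(1.1417)*max(|1.1417| - 3.48, 0) = 0.0
prox(x) = [0.8831, 0.0, -2.694, 0.0]
||prox(x)||_1 = 0.8831 + 0.0 + 2.694 + 0.0 = 3.5771


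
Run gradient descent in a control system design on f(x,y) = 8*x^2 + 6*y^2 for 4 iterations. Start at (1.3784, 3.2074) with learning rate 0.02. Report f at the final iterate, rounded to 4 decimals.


Gradient descent on f(x,y) = 8*x^2 + 6*y^2.
Starting point: (1.3784, 3.2074), alpha = 0.02
Step 1: grad_x = 2*8*1.3784 = 22.0544, grad_y = 2*6*3.2074 = 38.4888
  x_1 = 1.3784 - 0.02*22.0544 = 0.9373
  y_1 = 3.2074 - 0.02*38.4888 = 2.4376
Step 2: grad_x = 2*8*0.9373 = 14.997, grad_y = 2*6*2.4376 = 29.2515
  x_2 = 0.9373 - 0.02*14.997 = 0.6374
  y_2 = 2.4376 - 0.02*29.2515 = 1.8526
Step 3: grad_x = 2*8*0.6374 = 10.198, grad_y = 2*6*1.8526 = 22.2311
  x_3 = 0.6374 - 0.02*10.198 = 0.4334
  y_3 = 1.8526 - 0.02*22.2311 = 1.408
Step 4: grad_x = 2*8*0.4334 = 6.9346, grad_y = 2*6*1.408 = 16.8957
  x_4 = 0.4334 - 0.02*6.9346 = 0.2947
  y_4 = 1.408 - 0.02*16.8957 = 1.0701
f(0.2947, 1.0701) = 8*0.2947^2 + 6*1.0701^2 = 7.565


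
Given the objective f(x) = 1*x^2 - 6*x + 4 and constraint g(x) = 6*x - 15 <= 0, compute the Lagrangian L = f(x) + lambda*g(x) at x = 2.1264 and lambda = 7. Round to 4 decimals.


Step 1: Evaluate f(x).
f(2.1264) = 1*2.1264^2 - 6*2.1264 + 4 = -4.2368
Step 2: Evaluate g(x).
g(2.1264) = 6*2.1264 - 15 = -2.2416
Step 3: Compute Lagrangian.
L = -4.2368 + 7*-2.2416 = -19.928


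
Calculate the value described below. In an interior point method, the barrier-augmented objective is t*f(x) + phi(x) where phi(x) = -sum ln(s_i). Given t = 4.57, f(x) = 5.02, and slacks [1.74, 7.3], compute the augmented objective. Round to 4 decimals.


Step 1: Compute log-barrier.
ln values: [0.5539, 1.9879]
phi = -(0.5539 + 1.9879) = -2.5418
Step 2: Compute augmented objective.
t*f(x) = 4.57*5.02 = 22.9414
Total = 22.9414 - 2.5418 = 20.3996


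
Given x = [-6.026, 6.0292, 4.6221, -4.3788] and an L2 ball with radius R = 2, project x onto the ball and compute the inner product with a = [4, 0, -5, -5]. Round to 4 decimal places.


Step 1: Compute ||x|| (intermediates to 6 decimals).
||x|| = sqrt((-6.026)^2 + 6.0292^2 + 4.6221^2 + (-4.3788)^2) = 10.639625
Step 2: Project.
Since ||x|| > R, scale = R/||x|| = 2/10.639625 = 0.187977, proj(x) = scale * x
proj(x) = [-1.132749, 1.133351, 0.868848, -0.823114]
Step 3: Dot product.
a^T * proj(x) = 4*(-1.132749) + 0*1.133351 - 5*0.868848 - 5*(-0.823114) = -4.7597


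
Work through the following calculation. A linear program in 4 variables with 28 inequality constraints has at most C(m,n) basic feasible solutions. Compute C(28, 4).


Each vertex corresponds to some choice of n active constraints out of m, so the number of vertices is at most C(m, n) = m! / (n!(m-n)!).
m = 28, n = 4
Numerator: 28 * 27 * 26 * 25
Denominator: 4! = 24
C(28, 4) = 20475


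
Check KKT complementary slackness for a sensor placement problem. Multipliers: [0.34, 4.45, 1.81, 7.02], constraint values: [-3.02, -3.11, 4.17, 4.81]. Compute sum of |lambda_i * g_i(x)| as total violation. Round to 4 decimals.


KKT complementary slackness check:
lambda_1 * g_1 = 0.34 * -3.02 = -1.0268
lambda_2 * g_2 = 4.45 * -3.11 = -13.8395
lambda_3 * g_3 = 1.81 * 4.17 = 7.5477
lambda_4 * g_4 = 7.02 * 4.81 = 33.7662
Total violation = 1.0268 + 13.8395 + 7.5477 + 33.7662 = 56.1802


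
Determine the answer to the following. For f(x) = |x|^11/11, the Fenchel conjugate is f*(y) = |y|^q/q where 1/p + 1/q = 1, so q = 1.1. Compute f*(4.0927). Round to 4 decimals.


The conjugate exponent q satisfies 1/p + 1/q = 1.
p = 11, so q = 11/(11 - 1) = 1.1
|y|^q = 4.0927^1.1 = 4.7121
f*(4.0927) = 4.7121 / 1.1 = 4.2837


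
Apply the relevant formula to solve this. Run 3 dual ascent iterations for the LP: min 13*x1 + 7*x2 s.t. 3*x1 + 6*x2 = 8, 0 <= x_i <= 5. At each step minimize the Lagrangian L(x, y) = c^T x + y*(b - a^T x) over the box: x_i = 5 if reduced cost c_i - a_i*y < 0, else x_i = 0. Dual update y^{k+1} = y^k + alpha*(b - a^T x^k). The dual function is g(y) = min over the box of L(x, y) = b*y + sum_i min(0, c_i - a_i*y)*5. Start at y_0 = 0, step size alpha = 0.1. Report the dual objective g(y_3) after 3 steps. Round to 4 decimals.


Dual ascent for LP: min 13*x1 + 7*x2, 3*x1 + 6*x2 = 8, 0 <= x_i <= 5
Step 1: y^k = 0.0, reduced costs: (13.0, 7.0)
  x^k = (0.0, 0.0), subgradient = b - a^T x = 8.0
  y^{k+1} = 0.0 + 0.1*8.0 = 0.8
Step 2: y^k = 0.8, reduced costs: (10.6, 2.2)
  x^k = (0.0, 0.0), subgradient = b - a^T x = 8.0
  y^{k+1} = 0.8 + 0.1*8.0 = 1.6
Step 3: y^k = 1.6, reduced costs: (8.2, -2.6)
  x^k = (0.0, 5.0), subgradient = b - a^T x = -22.0
  y^{k+1} = 1.6 + 0.1*-22.0 = -0.6
Dual objective at y_3 = -0.6: reduced costs (14.8, 10.6), box minimizer x = (0.0, 0.0)
g(y_3) = b*y + (c1 - a1*y)*x1 + (c2 - a2*y)*x2 = 8*(-0.6) + 14.8*0.0 + 10.6*0.0 = -4.8 + 0.0 + 0.0 = -4.8


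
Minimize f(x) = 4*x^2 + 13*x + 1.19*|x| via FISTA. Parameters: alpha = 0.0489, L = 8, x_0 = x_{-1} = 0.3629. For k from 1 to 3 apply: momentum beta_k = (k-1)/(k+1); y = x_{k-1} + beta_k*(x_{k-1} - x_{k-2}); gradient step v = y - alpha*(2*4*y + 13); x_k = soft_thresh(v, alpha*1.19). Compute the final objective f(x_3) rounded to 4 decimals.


FISTA on f(x) = 4*x^2 + 13*x + 1.19*|x|
L = 8, alpha = 0.0489
Iteration 1: beta = 0.0, y = 0.3629 + 0.0*(0.3629 - 0.3629) = 0.3629
  grad(y) = 15.9032, v = y - alpha*grad = -0.4148
  prox(v) = soft_thresh(-0.4148, 0.0582) = -0.3566
Iteration 2: beta = 0.3333, y = -0.3566 + 0.3333*(-0.3566 - 0.3629) = -0.5964
  grad(y) = 8.2288, v = y - alpha*grad = -0.9988
  prox(v) = soft_thresh(-0.9988, 0.0582) = -0.9406
Iteration 3: beta = 0.5, y = -0.9406 + 0.5*(-0.9406 + 0.3566) = -1.2326
  grad(y) = 3.1391, v = y - alpha*grad = -1.3861
  prox(v) = soft_thresh(-1.3861, 0.0582) = -1.3279
f(x_3) = 4*(-1.3279)^2 + 13*(-1.3279) + 1.19*|-1.3279| = -8.6293


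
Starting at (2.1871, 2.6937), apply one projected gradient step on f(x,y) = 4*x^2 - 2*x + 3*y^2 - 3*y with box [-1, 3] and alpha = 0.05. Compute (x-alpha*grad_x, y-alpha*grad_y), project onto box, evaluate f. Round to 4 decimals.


Step 1: Compute gradient at (2.1871, 2.6937).
grad_x = 2*4*2.1871 - 2 = 15.4968
grad_y = 2*3*2.6937 - 3 = 13.1622
Step 2: Gradient step.
x_raw = 2.1871 - 0.05*15.4968 = 1.4123
y_raw = 2.6937 - 0.05*13.1622 = 2.0356
Step 3: Project onto [-1, 3].
x_proj = clip(1.4123) = 1.4123
y_proj = clip(2.0356) = 2.0356
Step 4: Evaluate f.
f(1.4123, 2.0356) = 11.4775


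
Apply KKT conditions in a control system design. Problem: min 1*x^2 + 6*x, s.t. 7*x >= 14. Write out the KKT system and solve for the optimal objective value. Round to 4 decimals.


Step 1: Try lambda = 0 (constraint inactive).
x_unc = -6/(2*1) = -3.0
Check: 7*-3.0 = -21.0 < 14 -- violated!
Step 2: Constraint must be active: 7*x = 14
x* = 14/7 = 2.0
lambda = (2*1*2.0 + 6)/7 = 1.4286
Step 3: Compute optimal value.
f(x*) = 1*2.0^2 + 6*2.0 = 16.0


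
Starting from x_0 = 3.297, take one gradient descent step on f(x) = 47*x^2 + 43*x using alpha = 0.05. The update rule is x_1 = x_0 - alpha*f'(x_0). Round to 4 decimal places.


We compute the gradient at x_0 and apply the update.
f'(x) = 94*x + 43
f'(3.297) = 94*3.297 + 43 = 352.918
x_1 = 3.297 - 0.05*352.918 = -14.3489


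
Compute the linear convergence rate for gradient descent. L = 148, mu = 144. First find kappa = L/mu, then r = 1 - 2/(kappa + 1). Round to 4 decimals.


Step 1: Compute the condition number.
kappa = L/mu = 148/144 = 1.0278
Step 2: Compute the convergence rate.
r = 1 - 2/(kappa + 1) = 1 - 2*mu/(L + mu) = (L - mu)/(L + mu) = 4/292 = 0.0137


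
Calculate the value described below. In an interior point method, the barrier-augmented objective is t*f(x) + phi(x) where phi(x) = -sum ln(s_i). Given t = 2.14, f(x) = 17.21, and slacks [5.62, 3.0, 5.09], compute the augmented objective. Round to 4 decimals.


Step 1: Compute log-barrier.
ln values: [1.7263, 1.0986, 1.6273]
phi = -(1.7263 + 1.0986 + 1.6273) = -4.4522
Step 2: Compute augmented objective.
t*f(x) = 2.14*17.21 = 36.8294
Total = 36.8294 - 4.4522 = 32.3772


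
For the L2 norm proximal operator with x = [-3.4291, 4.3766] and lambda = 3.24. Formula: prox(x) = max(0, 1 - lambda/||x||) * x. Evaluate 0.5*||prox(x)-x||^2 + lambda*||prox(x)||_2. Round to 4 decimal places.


Step 1: Compute ||x||.
||x|| = 5.56
Step 2: Compute scaling factor.
scale = max(0, 1 - 3.24/5.56) = 0.4173
Step 3: prox(x) = [-1.4308, 1.8262]
||prox(x)|| = 2.32
Step 4: Proximal objective.
0.5*||prox-x||^2 = 5.2488
lambda*||prox|| = 7.5168
Total = 12.7655


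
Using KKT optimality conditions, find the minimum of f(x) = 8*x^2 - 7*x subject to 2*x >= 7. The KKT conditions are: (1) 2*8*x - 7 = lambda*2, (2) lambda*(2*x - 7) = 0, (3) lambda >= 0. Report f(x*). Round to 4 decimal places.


Step 1: Try lambda = 0 (constraint inactive).
x_unc = 7/(2*8) = 0.4375
Check: 2*0.4375 = 0.875 < 7 -- violated!
Step 2: Constraint must be active: 2*x = 7
x* = 7/2 = 3.5
lambda = (2*8*3.5 - 7)/2 = 24.5
Step 3: Compute optimal value.
f(x*) = 8*3.5^2 - 7*3.5 = 73.5


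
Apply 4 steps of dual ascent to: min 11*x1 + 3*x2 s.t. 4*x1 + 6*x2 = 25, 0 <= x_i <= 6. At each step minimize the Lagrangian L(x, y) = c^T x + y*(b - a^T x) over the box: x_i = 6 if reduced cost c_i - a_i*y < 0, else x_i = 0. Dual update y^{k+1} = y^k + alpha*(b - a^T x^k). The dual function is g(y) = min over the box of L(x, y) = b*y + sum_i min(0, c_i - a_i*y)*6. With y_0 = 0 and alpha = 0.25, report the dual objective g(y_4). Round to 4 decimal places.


Dual ascent for LP: min 11*x1 + 3*x2, 4*x1 + 6*x2 = 25, 0 <= x_i <= 6
Step 1: y^k = 0.0, reduced costs: (11.0, 3.0)
  x^k = (0.0, 0.0), subgradient = b - a^T x = 25.0
  y^{k+1} = 0.0 + 0.25*25.0 = 6.25
Step 2: y^k = 6.25, reduced costs: (-14.0, -34.5)
  x^k = (6.0, 6.0), subgradient = b - a^T x = -35.0
  y^{k+1} = 6.25 + 0.25*-35.0 = -2.5
Step 3: y^k = -2.5, reduced costs: (21.0, 18.0)
  x^k = (0.0, 0.0), subgradient = b - a^T x = 25.0
  y^{k+1} = -2.5 + 0.25*25.0 = 3.75
Step 4: y^k = 3.75, reduced costs: (-4.0, -19.5)
  x^k = (6.0, 6.0), subgradient = b - a^T x = -35.0
  y^{k+1} = 3.75 + 0.25*-35.0 = -5.0
Dual objective at y_4 = -5.0: reduced costs (31.0, 33.0), box minimizer x = (0.0, 0.0)
g(y_4) = b*y + (c1 - a1*y)*x1 + (c2 - a2*y)*x2 = 25*(-5.0) + 31.0*0.0 + 33.0*0.0 = -125.0 + 0.0 + 0.0 = -125.0


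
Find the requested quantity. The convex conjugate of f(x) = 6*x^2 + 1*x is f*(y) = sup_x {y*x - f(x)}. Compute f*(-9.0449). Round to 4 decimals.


f*(y) = sup_x {y*x - a*x^2 - b*x} = sup_x {(y-b)*x - a*x^2}
FOC: (y - b) - 2a*x = 0 => x* = (y - b)/(2a)
x* = (-9.0449 - 1)/(2*6) = -0.8371
f*(-9.0449) = (y-b)^2/(4a) = (-9.0449 - 1)^2/(4*6)
= 100.9/24 = 4.2042


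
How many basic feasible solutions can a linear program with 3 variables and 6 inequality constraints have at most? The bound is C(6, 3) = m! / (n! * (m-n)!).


Each vertex corresponds to some choice of n active constraints out of m, so the number of vertices is at most C(m, n) = m! / (n!(m-n)!).
m = 6, n = 3
Numerator: 6 * 5 * 4
Denominator: 3! = 6
C(6, 3) = 20


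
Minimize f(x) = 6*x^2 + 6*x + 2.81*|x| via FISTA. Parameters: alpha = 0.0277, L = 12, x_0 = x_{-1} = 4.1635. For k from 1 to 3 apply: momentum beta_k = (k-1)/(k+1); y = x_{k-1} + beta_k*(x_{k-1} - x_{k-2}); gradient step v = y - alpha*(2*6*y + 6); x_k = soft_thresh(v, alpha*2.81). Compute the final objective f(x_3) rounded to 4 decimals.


FISTA on f(x) = 6*x^2 + 6*x + 2.81*|x|
L = 12, alpha = 0.0277
Iteration 1: beta = 0.0, y = 4.1635 + 0.0*(4.1635 - 4.1635) = 4.1635
  grad(y) = 55.962, v = y - alpha*grad = 2.6134
  prox(v) = soft_thresh(2.6134, 0.0778) = 2.5355
Iteration 2: beta = 0.3333, y = 2.5355 + 0.3333*(2.5355 - 4.1635) = 1.9929
  grad(y) = 29.9142, v = y - alpha*grad = 1.1642
  prox(v) = soft_thresh(1.1642, 0.0778) = 1.0864
Iteration 3: beta = 0.5, y = 1.0864 + 0.5*(1.0864 - 2.5355) = 0.3618
  grad(y) = 10.342, v = y - alpha*grad = 0.0754
  prox(v) = soft_thresh(0.0754, 0.0778) = 0.0
f(x_3) = 6*0.0^2 + 6*0.0 + 2.81*|0.0| = 0.0


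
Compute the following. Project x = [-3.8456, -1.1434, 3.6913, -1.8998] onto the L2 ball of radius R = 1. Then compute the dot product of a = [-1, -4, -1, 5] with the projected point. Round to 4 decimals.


Step 1: Compute ||x|| (intermediates to 6 decimals).
||x|| = sqrt((-3.8456)^2 + (-1.1434)^2 + 3.6913^2 + (-1.8998)^2) = 5.773295
Step 2: Project.
Since ||x|| > R, scale = R/||x|| = 1/5.773295 = 0.173211, proj(x) = scale * x
proj(x) = [-0.6661, -0.198049, 0.639374, -0.329066]
Step 3: Dot product.
a^T * proj(x) = -1*(-0.6661) - 4*(-0.198049) - 1*0.639374 + 5*(-0.329066) = -0.8264


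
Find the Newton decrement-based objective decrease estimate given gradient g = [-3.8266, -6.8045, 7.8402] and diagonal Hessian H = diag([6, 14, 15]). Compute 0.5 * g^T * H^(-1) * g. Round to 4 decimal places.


Step 1: H is diagonal, so H^(-1) * g = [-0.6378, -0.486, 0.5227].
Step 2: g^T H^(-1) g = sum_i g_i^2 / H_ii
  = (-3.8266)^2/6 + (-6.8045)^2/14 + (7.8402)^2/15
  = 2.4405 + 3.3072 + 4.0979 = 9.8456
Step 3: Objective decrease = 0.5 * g^T H^(-1) g = 4.9228


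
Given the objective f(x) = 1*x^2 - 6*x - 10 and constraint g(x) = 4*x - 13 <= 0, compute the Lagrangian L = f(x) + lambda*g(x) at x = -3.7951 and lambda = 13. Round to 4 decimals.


Step 1: Evaluate f(x).
f(-3.7951) = 1*(-3.7951)^2 - 6*(-3.7951) - 10 = 27.1734
Step 2: Evaluate g(x).
g(-3.7951) = 4*-3.7951 - 13 = -28.1804
Step 3: Compute Lagrangian.
L = 27.1734 + 13*-28.1804 = -339.1718


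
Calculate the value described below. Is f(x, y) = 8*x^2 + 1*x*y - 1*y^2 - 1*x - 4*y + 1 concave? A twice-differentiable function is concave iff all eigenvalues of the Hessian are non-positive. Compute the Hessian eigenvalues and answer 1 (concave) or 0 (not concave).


The Hessian of f(x,y) = 8*x^2 + 1*x*y - 1*y^2 - 1*x - 4*y + 1 is:
H = [[16, 1], [1, -2]]
Trace = 16 - 2 = 14
Determinant = 16*-2 - (1)^2 = -33
Discriminant = (14)^2 - 4*-33 = 328.0
Eigenvalues: lambda_1 = -2.0554, lambda_2 = 16.0554
The function is not concave.

0


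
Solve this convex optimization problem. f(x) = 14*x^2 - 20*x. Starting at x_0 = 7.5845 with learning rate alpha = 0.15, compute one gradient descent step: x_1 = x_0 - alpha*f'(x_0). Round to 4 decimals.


We compute the gradient at x_0 and apply the update.
f'(x) = 28*x - 20
f'(7.5845) = 28*7.5845 - 20 = 192.366
x_1 = 7.5845 - 0.15*192.366 = -21.2704


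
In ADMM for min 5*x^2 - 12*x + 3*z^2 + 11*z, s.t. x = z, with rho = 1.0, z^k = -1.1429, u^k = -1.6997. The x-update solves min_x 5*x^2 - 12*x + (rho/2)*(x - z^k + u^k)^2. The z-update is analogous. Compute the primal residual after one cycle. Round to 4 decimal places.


ADMM iteration with rho = 1.0, z^k = -1.1429, u^k = -1.6997
Step 1: x-update.
Minimize 5*x^2 - 12*x + (1.0/2)*(x + 1.1429 - 1.6997)^2
FOC: (2*5 + 1.0)*x = 12 + 1.0*(-1.1429 + 1.6997)
x^{k+1} = 1.1415
Step 2: z-update.
Minimize 3*z^2 + 11*z + (1.0/2)*(1.1415 - z - 1.6997)^2
FOC: (2*3 + 1.0)*z = -11 + 1.0*(1.1415 - 1.6997)
z^{k+1} = -1.6512
Step 3: u-update.
u^{k+1} = -1.6997 + 1.1415 + 1.6512 = 1.093
Step 4: Primal residual = |1.1415 + 1.6512| = 2.7927


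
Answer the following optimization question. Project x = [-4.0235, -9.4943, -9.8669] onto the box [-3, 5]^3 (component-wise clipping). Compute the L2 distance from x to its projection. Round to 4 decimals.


Project each component onto [-3, 5].
clip(-4.0235) = -3.0, clip(-9.4943) = -3.0, clip(-9.8669) = -3.0
Projection = [-3.0, -3.0, -3.0]
Squared diffs: [1.0476, 42.1759, 47.1543]
Distance = sqrt(90.3778) = 9.5067


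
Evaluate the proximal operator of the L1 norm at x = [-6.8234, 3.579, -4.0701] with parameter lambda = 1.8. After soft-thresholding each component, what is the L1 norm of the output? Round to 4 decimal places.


Soft-thresholding with lambda = 1.8:
prox(-6.8234) = sign(-6.8234)*max(|-6.8234| - 1.8, 0) = -5.0234
prox(3.579) = sign(3.579)*max(|3.579| - 1.8, 0) = 1.779
prox(-4.0701) = sign(-4.0701)*max(|-4.0701| - 1.8, 0) = -2.2701
prox(x) = [-5.0234, 1.779, -2.2701]
||prox(x)||_1 = 5.0234 + 1.779 + 2.2701 = 9.0725


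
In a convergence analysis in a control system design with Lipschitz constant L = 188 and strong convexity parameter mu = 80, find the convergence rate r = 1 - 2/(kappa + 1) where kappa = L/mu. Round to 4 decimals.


Step 1: Compute the condition number.
kappa = L/mu = 188/80 = 2.35
Step 2: Compute the convergence rate.
r = 1 - 2/(kappa + 1) = 1 - 2*mu/(L + mu) = (L - mu)/(L + mu) = 108/268 = 0.403


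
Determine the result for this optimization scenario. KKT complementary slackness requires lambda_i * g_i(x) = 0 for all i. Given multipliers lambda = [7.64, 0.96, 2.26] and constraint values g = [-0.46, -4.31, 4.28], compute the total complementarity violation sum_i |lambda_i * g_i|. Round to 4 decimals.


KKT complementary slackness check:
lambda_1 * g_1 = 7.64 * -0.46 = -3.5144
lambda_2 * g_2 = 0.96 * -4.31 = -4.1376
lambda_3 * g_3 = 2.26 * 4.28 = 9.6728
Total violation = 3.5144 + 4.1376 + 9.6728 = 17.3248


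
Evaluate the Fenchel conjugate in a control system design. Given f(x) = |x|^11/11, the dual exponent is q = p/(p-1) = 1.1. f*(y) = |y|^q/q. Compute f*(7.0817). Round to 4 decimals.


The conjugate exponent q satisfies 1/p + 1/q = 1.
p = 11, so q = 11/(11 - 1) = 1.1
|y|^q = 7.0817^1.1 = 8.6129
f*(7.0817) = 8.6129 / 1.1 = 7.8299


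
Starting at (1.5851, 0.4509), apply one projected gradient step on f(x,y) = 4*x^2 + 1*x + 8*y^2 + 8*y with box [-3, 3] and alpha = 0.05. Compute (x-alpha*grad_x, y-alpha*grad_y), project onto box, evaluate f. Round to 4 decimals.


Step 1: Compute gradient at (1.5851, 0.4509).
grad_x = 2*4*1.5851 + 1 = 13.6808
grad_y = 2*8*0.4509 + 8 = 15.2144
Step 2: Gradient step.
x_raw = 1.5851 - 0.05*13.6808 = 0.9011
y_raw = 0.4509 - 0.05*15.2144 = -0.3098
Step 3: Project onto [-3, 3].
x_proj = clip(0.9011) = 0.9011
y_proj = clip(-0.3098) = -0.3098
Step 4: Evaluate f.
f(0.9011, -0.3098) = 2.438


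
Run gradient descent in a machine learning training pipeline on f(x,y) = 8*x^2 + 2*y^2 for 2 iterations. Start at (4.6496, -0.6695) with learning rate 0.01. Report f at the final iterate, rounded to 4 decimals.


Gradient descent on f(x,y) = 8*x^2 + 2*y^2.
Starting point: (4.6496, -0.6695), alpha = 0.01
Step 1: grad_x = 2*8*4.6496 = 74.3936, grad_y = 2*2*-0.6695 = -2.678
  x_1 = 4.6496 - 0.01*74.3936 = 3.9057
  y_1 = -0.6695 - 0.01*-2.678 = -0.6427
Step 2: grad_x = 2*8*3.9057 = 62.4906, grad_y = 2*2*-0.6427 = -2.5709
  x_2 = 3.9057 - 0.01*62.4906 = 3.2808
  y_2 = -0.6427 - 0.01*-2.5709 = -0.617
f(3.2808, -0.617) = 8*3.2808^2 + 2*(-0.617)^2 = 86.8684


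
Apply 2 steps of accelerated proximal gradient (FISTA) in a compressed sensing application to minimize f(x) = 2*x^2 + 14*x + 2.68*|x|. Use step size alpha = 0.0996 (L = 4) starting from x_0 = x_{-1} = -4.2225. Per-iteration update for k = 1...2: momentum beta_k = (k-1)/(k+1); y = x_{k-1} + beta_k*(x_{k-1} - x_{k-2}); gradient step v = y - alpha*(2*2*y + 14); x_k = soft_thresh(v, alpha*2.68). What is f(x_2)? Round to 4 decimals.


FISTA on f(x) = 2*x^2 + 14*x + 2.68*|x|
L = 4, alpha = 0.0996
Iteration 1: beta = 0.0, y = -4.2225 + 0.0*(-4.2225 + 4.2225) = -4.2225
  grad(y) = -2.89, v = y - alpha*grad = -3.9347
  prox(v) = soft_thresh(-3.9347, 0.2669) = -3.6677
Iteration 2: beta = 0.3333, y = -3.6677 + 0.3333*(-3.6677 + 4.2225) = -3.4828
  grad(y) = 0.0688, v = y - alpha*grad = -3.4897
  prox(v) = soft_thresh(-3.4897, 0.2669) = -3.2227
f(x_2) = 2*(-3.2227)^2 + 14*(-3.2227) + 2.68*|-3.2227| = -15.7093


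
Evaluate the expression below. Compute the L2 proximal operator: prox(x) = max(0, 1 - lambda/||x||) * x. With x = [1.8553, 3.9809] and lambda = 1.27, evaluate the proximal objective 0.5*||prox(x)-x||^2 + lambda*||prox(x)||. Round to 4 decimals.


Step 1: Compute ||x||.
||x|| = 4.392
Step 2: Compute scaling factor.
scale = max(0, 1 - 1.27/4.392) = 0.7108
Step 3: prox(x) = [1.3188, 2.8298]
||prox(x)|| = 3.122
Step 4: Proximal objective.
0.5*||prox-x||^2 = 0.8065
lambda*||prox|| = 3.9649
Total = 4.7714


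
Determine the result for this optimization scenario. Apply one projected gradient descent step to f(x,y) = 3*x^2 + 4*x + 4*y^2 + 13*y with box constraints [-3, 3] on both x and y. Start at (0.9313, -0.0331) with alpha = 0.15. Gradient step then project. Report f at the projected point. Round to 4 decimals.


Step 1: Compute gradient at (0.9313, -0.0331).
grad_x = 2*3*0.9313 + 4 = 9.5878
grad_y = 2*4*-0.0331 + 13 = 12.7352
Step 2: Gradient step.
x_raw = 0.9313 - 0.15*9.5878 = -0.5069
y_raw = -0.0331 - 0.15*12.7352 = -1.9434
Step 3: Project onto [-3, 3].
x_proj = clip(-0.5069) = -0.5069
y_proj = clip(-1.9434) = -1.9434
Step 4: Evaluate f.
f(-0.5069, -1.9434) = -11.4138


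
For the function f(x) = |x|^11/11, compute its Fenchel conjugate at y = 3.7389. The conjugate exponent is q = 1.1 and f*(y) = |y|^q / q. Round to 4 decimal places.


The conjugate exponent q satisfies 1/p + 1/q = 1.
p = 11, so q = 11/(11 - 1) = 1.1
|y|^q = 3.7389^1.1 = 4.266
f*(3.7389) = 4.266 / 1.1 = 3.8782


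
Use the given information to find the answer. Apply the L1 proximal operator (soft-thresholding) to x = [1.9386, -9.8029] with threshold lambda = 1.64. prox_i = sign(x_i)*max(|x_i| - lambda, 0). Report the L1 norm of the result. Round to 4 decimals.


Soft-thresholding with lambda = 1.64:
prox(1.9386) = sign(1.9386)*max(|1.9386| - 1.64, 0) = 0.2986
prox(-9.8029) = sign(-9.8029)*max(|-9.8029| - 1.64, 0) = -8.1629
prox(x) = [0.2986, -8.1629]
||prox(x)||_1 = 0.2986 + 8.1629 = 8.4615
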